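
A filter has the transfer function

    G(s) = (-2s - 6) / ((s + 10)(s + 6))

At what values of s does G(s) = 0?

Set the numerator to zero: -2s - 6 = 0, i.e. -2·(s + 3) = 0.
So s = -3.

s = -3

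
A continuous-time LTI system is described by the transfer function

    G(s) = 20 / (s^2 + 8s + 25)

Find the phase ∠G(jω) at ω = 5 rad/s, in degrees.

∠G(j5) ≈ -90°

At s = j5: numerator = 20, denominator = j40.
∠G = ∠num − ∠den = 0° − (90°) = -90°.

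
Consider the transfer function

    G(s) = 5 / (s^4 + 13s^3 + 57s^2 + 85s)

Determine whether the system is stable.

The denominator s^4 + 13s^3 + 57s^2 + 85s factors as s(s^2 + 8s + 17)(s + 5), giving poles at s = 0, -4 ± j, -5.
Since the simple pole(s) at s = 0 lie on the jω-axis with none in the right half-plane, the system is marginally stable.

marginally stable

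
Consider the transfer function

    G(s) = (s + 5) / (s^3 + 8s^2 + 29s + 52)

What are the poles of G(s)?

s = -2 + 3j, -2 - 3j, -4

The poles are the roots of the denominator s^3 + 8s^2 + 29s + 52 = 0.
Trying s = -4: the polynomial evaluates to 0, so (s + 4) is a factor.
Dividing out leaves s^2 + 4s + 13 = 0.
The quadratic formula then gives s = -2 ± 3j.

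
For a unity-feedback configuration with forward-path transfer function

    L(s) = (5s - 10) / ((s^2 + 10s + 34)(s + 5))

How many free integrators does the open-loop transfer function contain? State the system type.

Type 0

The denominator has no factor of s at the origin — no free integrator — so this is a Type 0 system.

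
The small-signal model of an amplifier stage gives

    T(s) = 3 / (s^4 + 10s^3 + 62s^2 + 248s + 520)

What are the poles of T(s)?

The poles are the roots of the denominator s^4 + 10s^3 + 62s^2 + 248s + 520 = 0.
No real roots exist; factor into two real quadratics: (s^2 + 8s + 20)(s^2 + 2s + 26) = 0.
Each quadratic gives a conjugate pair via the quadratic formula.

s = -4 + 2j, -4 - 2j, -1 + 5j, -1 - 5j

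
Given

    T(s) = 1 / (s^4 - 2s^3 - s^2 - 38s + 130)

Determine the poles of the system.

The poles are the roots of the denominator s^4 - 2s^3 - s^2 - 38s + 130 = 0.
No real roots exist; factor into two real quadratics: (s^2 - 6s + 10)(s^2 + 4s + 13) = 0.
Each quadratic gives a conjugate pair via the quadratic formula.

s = 3 + j, 3 - j, -2 + 3j, -2 - 3j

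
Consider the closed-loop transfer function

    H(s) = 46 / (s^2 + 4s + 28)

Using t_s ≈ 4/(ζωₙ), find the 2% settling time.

t_s ≈ 2 s

Comparing s^2 + 4s + 28 to s^2 + 2ζωₙs + ωₙ²: ωₙ = √28 ≈ 5.292 rad/s and ζ = 4/(2·√28) ≈ 0.3780.
ζωₙ = 4/2 = 2, so t_s ≈ 4/(ζωₙ) = 4/2 = 2 s.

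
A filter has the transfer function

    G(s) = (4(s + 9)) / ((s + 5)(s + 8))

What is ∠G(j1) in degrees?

At s = j1: numerator = 36 + j4, denominator = 39 + j13.
∠G = ∠num − ∠den = 6.3402° − (18.435°) = -12.09°.

∠G(j1) ≈ -12.09°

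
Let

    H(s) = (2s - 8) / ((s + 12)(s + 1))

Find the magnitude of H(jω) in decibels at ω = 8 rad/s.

Substitute s = j8: numerator = -8 + j16, denominator = -52 + j104.
|H(j8)| = |-8 + j16| / |-52 + j104| = 17.889 / 116.28 ≈ 0.1538.
In decibels: 20·log₁₀(0.1538) ≈ -16.3 dB.

|H(j8)|_dB ≈ -16.3 dB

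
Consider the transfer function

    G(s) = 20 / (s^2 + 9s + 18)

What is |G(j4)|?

|G(j4)| ≈ 0.5547

Substitute s = j4: numerator = 20, denominator = 2 + j36.
|G(j4)| = |20| / |2 + j36| = 20 / 36.056 ≈ 0.5547.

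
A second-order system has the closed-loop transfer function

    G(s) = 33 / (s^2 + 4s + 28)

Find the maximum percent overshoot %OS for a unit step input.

Comparing s^2 + 4s + 28 to s^2 + 2ζωₙs + ωₙ²: ωₙ = √28 ≈ 5.292 rad/s and ζ = 4/(2·√28) ≈ 0.3780.
%OS = 100·exp(−πζ/√(1−ζ²)) = 100·exp(−π·0.3780/√(1−0.3780²)) ≈ 27.7%.

%OS ≈ 27.7%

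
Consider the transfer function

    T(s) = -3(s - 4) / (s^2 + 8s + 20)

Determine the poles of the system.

The poles are the roots of the denominator s^2 + 8s + 20 = 0.
Using the quadratic formula: s = (-8 ± √(-16))/2 = -4 ± 2j.

s = -4 ± 2j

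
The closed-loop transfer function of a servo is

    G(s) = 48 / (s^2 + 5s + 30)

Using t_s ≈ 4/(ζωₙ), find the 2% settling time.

Comparing s^2 + 5s + 30 to s^2 + 2ζωₙs + ωₙ²: ωₙ = √30 ≈ 5.477 rad/s and ζ = 5/(2·√30) ≈ 0.4564.
ζωₙ = 5/2 = 2.5, so t_s ≈ 4/(ζωₙ) = 4/2.5 = 1.600 s.

t_s ≈ 1.600 s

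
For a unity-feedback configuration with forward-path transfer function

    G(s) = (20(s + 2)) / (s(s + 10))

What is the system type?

The denominator has 1 factor of s at the origin (free integrator), so this is a Type 1 system.

Type 1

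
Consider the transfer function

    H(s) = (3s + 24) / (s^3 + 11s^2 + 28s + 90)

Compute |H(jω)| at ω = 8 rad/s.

|H(j8)| ≈ 0.05005

Substitute s = j8: numerator = 24 + j24, denominator = -614 - j288.
|H(j8)| = |24 + j24| / |-614 - j288| = 33.941 / 678.19 ≈ 0.05005.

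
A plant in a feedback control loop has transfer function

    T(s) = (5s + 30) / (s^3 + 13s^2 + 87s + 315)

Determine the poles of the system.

The poles are the roots of the denominator s^3 + 13s^2 + 87s + 315 = 0.
Trying s = -7: the polynomial evaluates to 0, so (s + 7) is a factor.
Dividing out leaves s^2 + 6s + 45 = 0.
The quadratic formula then gives s = -3 ± 6j.

s = -3 ± 6j, -7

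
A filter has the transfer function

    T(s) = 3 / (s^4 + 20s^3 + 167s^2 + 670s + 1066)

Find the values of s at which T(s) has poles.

The poles are the roots of the denominator s^4 + 20s^3 + 167s^2 + 670s + 1066 = 0.
No real roots exist; factor into two real quadratics: (s^2 + 10s + 26)(s^2 + 10s + 41) = 0.
Each quadratic gives a conjugate pair via the quadratic formula.

s = -5 ± j, -5 ± 4j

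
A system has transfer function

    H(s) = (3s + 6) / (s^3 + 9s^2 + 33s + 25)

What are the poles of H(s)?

s = -4 ± 3j, -1

The poles are the roots of the denominator s^3 + 9s^2 + 33s + 25 = 0.
Trying s = -1: the polynomial evaluates to 0, so (s + 1) is a factor.
Dividing out leaves s^2 + 8s + 25 = 0.
The quadratic formula then gives s = -4 ± 3j.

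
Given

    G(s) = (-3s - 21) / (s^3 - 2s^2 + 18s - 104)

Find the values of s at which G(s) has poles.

s = -1 + 5j, -1 - 5j, 4

The poles are the roots of the denominator s^3 - 2s^2 + 18s - 104 = 0.
Trying s = 4: the polynomial evaluates to 0, so (s - 4) is a factor.
Dividing out leaves s^2 + 2s + 26 = 0.
The quadratic formula then gives s = -1 ± 5j.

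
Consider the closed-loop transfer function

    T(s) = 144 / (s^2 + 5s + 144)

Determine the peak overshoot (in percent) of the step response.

%OS ≈ 51.2%

Comparing s^2 + 5s + 144 to s^2 + 2ζωₙs + ωₙ²: ωₙ = 12 rad/s and ζ = 5/(2·12) ≈ 0.2083.
%OS = 100·exp(−πζ/√(1−ζ²)) = 100·exp(−π·0.2083/√(1−0.2083²)) ≈ 51.2%.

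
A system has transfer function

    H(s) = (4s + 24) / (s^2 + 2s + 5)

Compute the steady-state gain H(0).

H(0) = 24/5 ≈ 4.800

Set s = 0: H(0) = (24) / (5) = 24/5.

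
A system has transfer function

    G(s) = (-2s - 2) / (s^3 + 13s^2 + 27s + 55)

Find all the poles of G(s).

The poles are the roots of the denominator s^3 + 13s^2 + 27s + 55 = 0.
Trying s = -11: the polynomial evaluates to 0, so (s + 11) is a factor.
Dividing out leaves s^2 + 2s + 5 = 0.
The quadratic formula then gives s = -1 ± 2j.

s = -11, -1 + 2j, -1 - 2j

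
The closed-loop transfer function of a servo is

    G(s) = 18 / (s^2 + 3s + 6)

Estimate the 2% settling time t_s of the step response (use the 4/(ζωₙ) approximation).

t_s ≈ 2.667 s

Comparing s^2 + 3s + 6 to s^2 + 2ζωₙs + ωₙ²: ωₙ = √6 ≈ 2.449 rad/s and ζ = 3/(2·√6) ≈ 0.6124.
ζωₙ = 3/2 = 1.5, so t_s ≈ 4/(ζωₙ) = 4/1.5 ≈ 2.667 s.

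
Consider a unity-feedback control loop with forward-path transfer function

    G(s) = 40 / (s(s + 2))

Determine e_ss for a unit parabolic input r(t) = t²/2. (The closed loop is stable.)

e_ss = ∞

G(s) has one pole at the origin.
This is a Type 1 system; Ka = lim_{s→0} s^2·G(s) = 0, so the steady-state error for a parabola input is infinite.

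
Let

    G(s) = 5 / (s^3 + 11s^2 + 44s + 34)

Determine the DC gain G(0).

Set s = 0: G(0) = (5) / (34) = 5/34.

G(0) = 5/34 ≈ 0.1471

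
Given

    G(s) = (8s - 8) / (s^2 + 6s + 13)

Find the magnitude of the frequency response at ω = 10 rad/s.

|G(j10)| ≈ 0.7608

Substitute s = j10: numerator = -8 + j80, denominator = -87 + j60.
|G(j10)| = |-8 + j80| / |-87 + j60| = 80.399 / 105.68 ≈ 0.7608.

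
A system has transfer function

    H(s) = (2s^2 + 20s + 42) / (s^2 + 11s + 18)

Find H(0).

H(0) = 7/3 ≈ 2.333

Set s = 0: H(0) = (42) / (18) = 7/3.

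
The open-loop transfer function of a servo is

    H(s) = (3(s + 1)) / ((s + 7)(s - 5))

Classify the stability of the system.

unstable

The poles can be read from the denominator factors: s = -7, 5.
Since the pole(s) at s = 5 lie in the right half-plane, the system is unstable.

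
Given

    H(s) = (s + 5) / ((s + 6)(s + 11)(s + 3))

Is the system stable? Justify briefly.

stable

The poles can be read from the denominator factors: s = -6, -11, -3.
Since all poles lie strictly in the left half-plane, the system is stable.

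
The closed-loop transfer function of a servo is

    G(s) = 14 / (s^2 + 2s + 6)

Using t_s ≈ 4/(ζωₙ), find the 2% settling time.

t_s ≈ 4 s

Comparing s^2 + 2s + 6 to s^2 + 2ζωₙs + ωₙ²: ωₙ = √6 ≈ 2.449 rad/s and ζ = 2/(2·√6) ≈ 0.4082.
ζωₙ = 2/2 = 1, so t_s ≈ 4/(ζωₙ) = 4/1 = 4 s.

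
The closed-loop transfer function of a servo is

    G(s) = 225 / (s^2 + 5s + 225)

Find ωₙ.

Compare the denominator to the standard form s^2 + 2ζωₙs + ωₙ².
ωₙ² = 225, so ωₙ = 15 rad/s.

ωₙ = 15 rad/s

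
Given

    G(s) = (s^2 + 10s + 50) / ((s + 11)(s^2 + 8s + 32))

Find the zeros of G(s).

s = -5 ± 5j

Set the numerator to zero: s^2 + 10s + 50 = 0.
Factoring: (s^2 + 10s + 50) = 0.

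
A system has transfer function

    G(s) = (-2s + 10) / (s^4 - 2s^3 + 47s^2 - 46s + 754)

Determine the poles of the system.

The poles are the roots of the denominator s^4 - 2s^3 + 47s^2 - 46s + 754 = 0.
No real roots exist; factor into two real quadratics: (s^2 - 4s + 29)(s^2 + 2s + 26) = 0.
Each quadratic gives a conjugate pair via the quadratic formula.

s = 2 + 5j, 2 - 5j, -1 + 5j, -1 - 5j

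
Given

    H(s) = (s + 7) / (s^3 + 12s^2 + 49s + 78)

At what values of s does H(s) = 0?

Set the numerator to zero: s + 7 = 0.
So s = -7.

s = -7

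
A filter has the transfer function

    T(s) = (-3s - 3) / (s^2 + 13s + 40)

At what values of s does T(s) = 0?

Set the numerator to zero: -3s - 3 = 0, i.e. -3·(s + 1) = 0.
So s = -1.

s = -1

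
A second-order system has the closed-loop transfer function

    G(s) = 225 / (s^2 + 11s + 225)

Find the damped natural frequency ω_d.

Comparing s^2 + 11s + 225 to s^2 + 2ζωₙs + ωₙ²: ωₙ = 15 rad/s and ζ = 11/(2·15) ≈ 0.3667.
ζωₙ = 11/2 = 5.5, so ω_d = ωₙ√(1−ζ²) = √(ωₙ² − (ζωₙ)²) = √(225 − 5.5²) = √194.75 ≈ 13.96 rad/s.

ω_d ≈ 13.96 rad/s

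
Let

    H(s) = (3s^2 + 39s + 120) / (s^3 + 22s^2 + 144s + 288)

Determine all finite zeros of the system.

s = -8, -5

Set the numerator to zero: 3s^2 + 39s + 120 = 0, i.e. 3·(s^2 + 13s + 40) = 0.
Factoring: (s + 8)(s + 5) = 0.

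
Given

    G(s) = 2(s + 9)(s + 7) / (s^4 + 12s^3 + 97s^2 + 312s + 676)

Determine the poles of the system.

The poles are the roots of the denominator s^4 + 12s^3 + 97s^2 + 312s + 676 = 0.
No real roots exist; factor into two real quadratics: (s^2 + 4s + 13)(s^2 + 8s + 52) = 0.
Each quadratic gives a conjugate pair via the quadratic formula.

s = -2 + 3j, -2 - 3j, -4 + 6j, -4 - 6j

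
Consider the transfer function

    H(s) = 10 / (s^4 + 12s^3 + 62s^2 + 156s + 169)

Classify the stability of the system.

The denominator s^4 + 12s^3 + 62s^2 + 156s + 169 factors as (s^2 + 6s + 13)(s^2 + 6s + 13), giving poles at s = -3 + 2j, -3 - 2j, -3 + 2j, -3 - 2j.
Since all poles lie strictly in the left half-plane, the system is stable.

stable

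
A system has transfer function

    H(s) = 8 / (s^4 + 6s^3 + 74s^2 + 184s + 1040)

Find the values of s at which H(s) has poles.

The poles are the roots of the denominator s^4 + 6s^3 + 74s^2 + 184s + 1040 = 0.
No real roots exist; factor into two real quadratics: (s^2 + 4s + 40)(s^2 + 2s + 26) = 0.
Each quadratic gives a conjugate pair via the quadratic formula.

s = -2 ± 6j, -1 ± 5j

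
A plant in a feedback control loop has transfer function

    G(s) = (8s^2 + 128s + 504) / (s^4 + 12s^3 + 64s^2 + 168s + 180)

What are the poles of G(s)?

The poles are the roots of the denominator s^4 + 12s^3 + 64s^2 + 168s + 180 = 0.
No real roots exist; factor into two real quadratics: (s^2 + 6s + 18)(s^2 + 6s + 10) = 0.
Each quadratic gives a conjugate pair via the quadratic formula.

s = -3 + 3j, -3 - 3j, -3 + j, -3 - j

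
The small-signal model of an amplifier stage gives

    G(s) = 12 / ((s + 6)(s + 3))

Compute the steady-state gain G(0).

G(0) = 2/3 ≈ 0.6667

At s = 0 each factor (s + a) contributes a and each (s^2 + bs + c) contributes c.
G(0) = 12·1 / ((6) · (3)) = 12/18 = 2/3.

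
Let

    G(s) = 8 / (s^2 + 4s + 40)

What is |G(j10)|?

Substitute s = j10: numerator = 8, denominator = -60 + j40.
|G(j10)| = |8| / |-60 + j40| = 8 / 72.111 ≈ 0.1109.

|G(j10)| ≈ 0.1109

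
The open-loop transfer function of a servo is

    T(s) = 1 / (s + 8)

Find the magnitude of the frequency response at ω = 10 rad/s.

Substitute s = j10: numerator = 1, denominator = 8 + j10.
|T(j10)| = |1| / |8 + j10| = 1 / 12.806 ≈ 0.07809.

|T(j10)| ≈ 0.07809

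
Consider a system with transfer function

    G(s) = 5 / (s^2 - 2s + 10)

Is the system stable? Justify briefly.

unstable

The poles can be read from the denominator factors: s = 1 ± 3j.
Since the pole(s) at s = 1 + 3j, 1 - 3j lie in the right half-plane, the system is unstable.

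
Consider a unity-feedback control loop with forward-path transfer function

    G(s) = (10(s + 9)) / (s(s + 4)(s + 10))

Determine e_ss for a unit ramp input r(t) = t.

e_ss = 0.4444

G(s) has one pole at the origin.
This is a Type 1 system. Kv = lim_{s→0} s·G(s) = 90/40 = 9/4.
e_ss = 1/Kv = 1/(9/4) = 4/9 ≈ 0.4444.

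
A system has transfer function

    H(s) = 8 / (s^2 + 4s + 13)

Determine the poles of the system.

The poles are the roots of the denominator s^2 + 4s + 13 = 0.
Using the quadratic formula: s = (-4 ± √(-36))/2 = -2 ± 3j.

s = -2 ± 3j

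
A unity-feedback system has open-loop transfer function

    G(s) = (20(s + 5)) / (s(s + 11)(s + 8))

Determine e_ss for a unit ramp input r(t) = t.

G(s) has one pole at the origin.
This is a Type 1 system. Kv = lim_{s→0} s·G(s) = 100/88 = 25/22.
e_ss = 1/Kv = 1/(25/22) = 22/25 ≈ 0.8800.

e_ss = 0.8800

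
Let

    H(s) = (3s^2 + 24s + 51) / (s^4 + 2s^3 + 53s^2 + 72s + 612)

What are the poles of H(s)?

The poles are the roots of the denominator s^4 + 2s^3 + 53s^2 + 72s + 612 = 0.
No real roots exist; factor into two real quadratics: (s^2 + 36)(s^2 + 2s + 17) = 0.
Each quadratic gives a conjugate pair via the quadratic formula.

s = ±6j, -1 ± 4j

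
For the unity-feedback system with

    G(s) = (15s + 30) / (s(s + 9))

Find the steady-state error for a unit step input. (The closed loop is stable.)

G(s) has one pole at the origin.
This is a Type 1 system; for a step input the steady-state error is zero.

e_ss = 0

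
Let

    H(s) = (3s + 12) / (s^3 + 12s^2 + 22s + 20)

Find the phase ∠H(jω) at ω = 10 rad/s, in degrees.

At s = j10: numerator = 12 + j30, denominator = -1180 - j780.
∠H = ∠num − ∠den = 68.199° − (-146.53°) = 214.7°, which wraps to -145.3°.

∠H(j10) ≈ -145.3°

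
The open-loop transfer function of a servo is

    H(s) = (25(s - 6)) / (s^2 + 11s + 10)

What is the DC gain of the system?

Set s = 0: H(0) = (-150) / (10) = -15.

H(0) = -15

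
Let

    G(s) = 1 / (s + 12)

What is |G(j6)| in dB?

Substitute s = j6: numerator = 1, denominator = 12 + j6.
|G(j6)| = |1| / |12 + j6| = 1 / 13.416 ≈ 0.07454.
In decibels: 20·log₁₀(0.07454) ≈ -22.6 dB.

|G(j6)|_dB ≈ -22.6 dB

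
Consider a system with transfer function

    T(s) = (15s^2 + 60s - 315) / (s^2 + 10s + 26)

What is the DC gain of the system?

Set s = 0: T(0) = (-315) / (26) = -315/26.

T(0) = -315/26 ≈ -12.12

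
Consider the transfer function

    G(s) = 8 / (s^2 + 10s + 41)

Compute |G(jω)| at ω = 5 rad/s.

|G(j5)| ≈ 0.1524

Substitute s = j5: numerator = 8, denominator = 16 + j50.
|G(j5)| = |8| / |16 + j50| = 8 / 52.498 ≈ 0.1524.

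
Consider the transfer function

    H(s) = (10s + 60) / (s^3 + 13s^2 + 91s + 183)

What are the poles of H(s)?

s = -5 ± 6j, -3

The poles are the roots of the denominator s^3 + 13s^2 + 91s + 183 = 0.
Trying s = -3: the polynomial evaluates to 0, so (s + 3) is a factor.
Dividing out leaves s^2 + 10s + 61 = 0.
The quadratic formula then gives s = -5 ± 6j.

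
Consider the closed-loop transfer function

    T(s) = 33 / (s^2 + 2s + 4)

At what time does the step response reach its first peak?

Comparing s^2 + 2s + 4 to s^2 + 2ζωₙs + ωₙ²: ωₙ = 2 rad/s and ζ = 2/(2·2) = 0.5.
ζωₙ = 2/2 = 1, so ω_d = ωₙ√(1−ζ²) = √(ωₙ² − (ζωₙ)²) = √(4 − 1²) = √3 ≈ 1.732 rad/s.
t_p = π/ω_d = π/1.732 ≈ 1.814 s.

t_p ≈ 1.814 s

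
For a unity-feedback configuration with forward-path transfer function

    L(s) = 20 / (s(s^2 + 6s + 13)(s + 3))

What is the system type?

The denominator has 1 factor of s at the origin (free integrator), so this is a Type 1 system.

Type 1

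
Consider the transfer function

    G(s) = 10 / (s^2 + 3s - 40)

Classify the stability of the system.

The denominator s^2 + 3s - 40 factors as (s - 5)(s + 8), giving poles at s = 5, -8.
Since the pole(s) at s = 5 lie in the right half-plane, the system is unstable.

unstable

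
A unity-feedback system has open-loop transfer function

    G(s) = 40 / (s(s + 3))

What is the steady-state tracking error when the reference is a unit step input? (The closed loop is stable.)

e_ss = 0

G(s) has one pole at the origin.
This is a Type 1 system; for a step input the steady-state error is zero.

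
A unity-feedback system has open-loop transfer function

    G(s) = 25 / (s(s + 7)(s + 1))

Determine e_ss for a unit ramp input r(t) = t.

e_ss = 0.2800

G(s) has one pole at the origin.
This is a Type 1 system. Kv = lim_{s→0} s·G(s) = 25/7.
e_ss = 1/Kv = 1/(25/7) = 7/25 ≈ 0.2800.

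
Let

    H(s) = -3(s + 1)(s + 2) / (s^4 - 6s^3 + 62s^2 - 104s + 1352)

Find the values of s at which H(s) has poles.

The poles are the roots of the denominator s^4 - 6s^3 + 62s^2 - 104s + 1352 = 0.
No real roots exist; factor into two real quadratics: (s^2 - 8s + 52)(s^2 + 2s + 26) = 0.
Each quadratic gives a conjugate pair via the quadratic formula.

s = 4 + 6j, 4 - 6j, -1 + 5j, -1 - 5j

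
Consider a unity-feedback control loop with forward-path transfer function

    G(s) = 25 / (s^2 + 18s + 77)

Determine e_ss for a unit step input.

G(s) has no poles at the origin.
This is a Type 0 system. Kp = lim_{s→0} G(s) = 25/77.
e_ss = 1/(1 + Kp) = 1/(1 + 25/77) = 77/102 ≈ 0.7549.

e_ss = 0.7549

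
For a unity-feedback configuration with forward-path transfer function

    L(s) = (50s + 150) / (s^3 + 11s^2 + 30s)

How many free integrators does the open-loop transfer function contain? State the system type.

Type 1

Factor s from the denominator: s^3 + 11s^2 + 30s = s·(s^2 + 11s + 30).
There is 1 pole at the origin, so the system is Type 1.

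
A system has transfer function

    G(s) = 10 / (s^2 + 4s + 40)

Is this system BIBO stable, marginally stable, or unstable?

stable

The denominator s^2 + 4s + 40 factors as (s^2 + 4s + 40), giving poles at s = -2 + 6j, -2 - 6j.
Since all poles lie strictly in the left half-plane, the system is stable.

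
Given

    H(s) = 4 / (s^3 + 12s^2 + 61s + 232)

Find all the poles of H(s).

The poles are the roots of the denominator s^3 + 12s^2 + 61s + 232 = 0.
Trying s = -8: the polynomial evaluates to 0, so (s + 8) is a factor.
Dividing out leaves s^2 + 4s + 29 = 0.
The quadratic formula then gives s = -2 ± 5j.

s = -2 + 5j, -2 - 5j, -8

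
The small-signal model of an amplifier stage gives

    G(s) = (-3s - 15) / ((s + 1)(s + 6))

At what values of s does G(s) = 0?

s = -5

Set the numerator to zero: -3s - 15 = 0, i.e. -3·(s + 5) = 0.
So s = -5.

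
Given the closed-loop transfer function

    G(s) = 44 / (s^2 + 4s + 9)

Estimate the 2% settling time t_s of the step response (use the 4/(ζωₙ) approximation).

Comparing s^2 + 4s + 9 to s^2 + 2ζωₙs + ωₙ²: ωₙ = 3 rad/s and ζ = 4/(2·3) ≈ 0.6667.
ζωₙ = 4/2 = 2, so t_s ≈ 4/(ζωₙ) = 4/2 = 2 s.

t_s ≈ 2 s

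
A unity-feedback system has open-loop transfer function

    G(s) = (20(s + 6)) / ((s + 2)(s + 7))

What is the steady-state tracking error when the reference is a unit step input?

G(s) has no poles at the origin.
This is a Type 0 system. Kp = lim_{s→0} G(s) = 120/14 = 60/7.
e_ss = 1/(1 + Kp) = 1/(1 + 60/7) = 7/67 ≈ 0.1045.

e_ss = 0.1045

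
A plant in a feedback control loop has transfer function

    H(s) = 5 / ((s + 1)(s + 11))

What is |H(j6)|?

Substitute s = j6: numerator = 5, denominator = -25 + j72.
|H(j6)| = |5| / |-25 + j72| = 5 / 76.217 ≈ 0.06560.

|H(j6)| ≈ 0.06560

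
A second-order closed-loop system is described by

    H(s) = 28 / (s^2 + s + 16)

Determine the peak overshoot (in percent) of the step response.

Comparing s^2 + s + 16 to s^2 + 2ζωₙs + ωₙ²: ωₙ = 4 rad/s and ζ = 1/(2·4) = 0.125.
%OS = 100·exp(−πζ/√(1−ζ²)) = 100·exp(−π·0.125/√(1−0.125²)) ≈ 67.3%.

%OS ≈ 67.3%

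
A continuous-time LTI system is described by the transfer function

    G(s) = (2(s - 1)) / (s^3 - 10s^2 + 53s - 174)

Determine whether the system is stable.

The denominator s^3 - 10s^2 + 53s - 174 factors as (s^2 - 4s + 29)(s - 6), giving poles at s = 2 + 5j, 2 - 5j, 6.
Since the pole(s) at s = 2 + 5j, 2 - 5j, 6 lie in the right half-plane, the system is unstable.

unstable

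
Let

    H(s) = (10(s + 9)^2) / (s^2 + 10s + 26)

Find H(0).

H(0) = 405/13 ≈ 31.15

Set s = 0: H(0) = (810) / (26) = 405/13.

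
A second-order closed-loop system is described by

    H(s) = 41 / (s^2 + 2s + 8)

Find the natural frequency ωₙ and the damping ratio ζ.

Compare the denominator to the standard form s^2 + 2ζωₙs + ωₙ².
ωₙ² = 8, so ωₙ = √8 ≈ 2.828 rad/s.
2ζωₙ = 2, so ζ = 2/(2·√8) ≈ 0.3536.

ωₙ ≈ 2.828 rad/s, ζ ≈ 0.3536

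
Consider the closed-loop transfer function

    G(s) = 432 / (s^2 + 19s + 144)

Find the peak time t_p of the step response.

t_p ≈ 0.4285 s

Comparing s^2 + 19s + 144 to s^2 + 2ζωₙs + ωₙ²: ωₙ = 12 rad/s and ζ = 19/(2·12) ≈ 0.7917.
ζωₙ = 19/2 = 9.5, so ω_d = ωₙ√(1−ζ²) = √(ωₙ² − (ζωₙ)²) = √(144 − 9.5²) = √53.75 ≈ 7.331 rad/s.
t_p = π/ω_d = π/7.331 ≈ 0.4285 s.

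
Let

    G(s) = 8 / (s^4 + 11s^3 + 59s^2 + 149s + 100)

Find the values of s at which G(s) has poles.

s = -3 + 4j, -3 - 4j, -4, -1

The poles are the roots of the denominator s^4 + 11s^3 + 59s^2 + 149s + 100 = 0.
Trying s = -4: the polynomial evaluates to 0, so (s + 4) is a factor.
Dividing out leaves s^3 + 7s^2 + 31s + 25 = 0.
This factors further as (s^2 + 6s + 25)(s + 1) = 0.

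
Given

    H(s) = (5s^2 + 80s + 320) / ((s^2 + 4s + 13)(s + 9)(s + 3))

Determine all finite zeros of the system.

s = -8, -8

Set the numerator to zero: 5s^2 + 80s + 320 = 0, i.e. 5·(s^2 + 16s + 64) = 0.
Factoring: (s + 8)^2 = 0.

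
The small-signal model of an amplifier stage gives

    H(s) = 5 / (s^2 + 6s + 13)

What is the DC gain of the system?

Set s = 0: H(0) = (5) / (13) = 5/13.

H(0) = 5/13 ≈ 0.3846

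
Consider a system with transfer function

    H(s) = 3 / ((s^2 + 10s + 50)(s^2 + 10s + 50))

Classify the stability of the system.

stable

The poles can be read from the denominator factors: s = -5 ± 5j, -5 ± 5j.
Since all poles lie strictly in the left half-plane, the system is stable.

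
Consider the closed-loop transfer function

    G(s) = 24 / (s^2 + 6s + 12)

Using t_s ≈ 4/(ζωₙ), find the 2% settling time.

Comparing s^2 + 6s + 12 to s^2 + 2ζωₙs + ωₙ²: ωₙ = √12 ≈ 3.464 rad/s and ζ = 6/(2·√12) ≈ 0.8660.
ζωₙ = 6/2 = 3, so t_s ≈ 4/(ζωₙ) = 4/3 ≈ 1.333 s.

t_s ≈ 1.333 s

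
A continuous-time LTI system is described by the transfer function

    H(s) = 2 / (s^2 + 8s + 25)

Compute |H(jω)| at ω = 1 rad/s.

|H(j1)| ≈ 0.07906

Substitute s = j1: numerator = 2, denominator = 24 + j8.
|H(j1)| = |2| / |24 + j8| = 2 / 25.298 ≈ 0.07906.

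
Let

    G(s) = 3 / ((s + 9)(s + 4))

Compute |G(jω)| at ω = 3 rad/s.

Substitute s = j3: numerator = 3, denominator = 27 + j39.
|G(j3)| = |3| / |27 + j39| = 3 / 47.434 ≈ 0.06325.

|G(j3)| ≈ 0.06325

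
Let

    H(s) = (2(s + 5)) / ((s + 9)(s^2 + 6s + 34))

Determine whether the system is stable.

The poles can be read from the denominator factors: s = -9, -3 ± 5j.
Since all poles lie strictly in the left half-plane, the system is stable.

stable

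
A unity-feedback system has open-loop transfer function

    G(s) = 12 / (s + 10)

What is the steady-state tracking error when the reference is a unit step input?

G(s) has no poles at the origin.
This is a Type 0 system. Kp = lim_{s→0} G(s) = 12/10 = 6/5.
e_ss = 1/(1 + Kp) = 1/(1 + 6/5) = 5/11 ≈ 0.4545.

e_ss = 0.4545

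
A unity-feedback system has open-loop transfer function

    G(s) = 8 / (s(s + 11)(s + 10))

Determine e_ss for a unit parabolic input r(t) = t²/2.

G(s) has one pole at the origin.
This is a Type 1 system; Ka = lim_{s→0} s^2·G(s) = 0, so the steady-state error for a parabola input is infinite.

e_ss = ∞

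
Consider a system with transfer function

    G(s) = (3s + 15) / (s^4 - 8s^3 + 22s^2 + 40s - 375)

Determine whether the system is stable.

unstable

The denominator s^4 - 8s^3 + 22s^2 + 40s - 375 factors as (s - 5)(s^2 - 6s + 25)(s + 3), giving poles at s = 5, 3 ± 4j, -3.
Since the pole(s) at s = 5, 3 + 4j, 3 - 4j lie in the right half-plane, the system is unstable.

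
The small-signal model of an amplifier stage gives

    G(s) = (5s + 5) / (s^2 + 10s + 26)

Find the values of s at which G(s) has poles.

s = -5 ± j

The poles are the roots of the denominator s^2 + 10s + 26 = 0.
Using the quadratic formula: s = (-10 ± √(-4))/2 = -5 ± 1j.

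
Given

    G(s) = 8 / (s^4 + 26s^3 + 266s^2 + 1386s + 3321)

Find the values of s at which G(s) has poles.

The poles are the roots of the denominator s^4 + 26s^3 + 266s^2 + 1386s + 3321 = 0.
Trying s = -9: the polynomial evaluates to 0, so (s + 9) is a factor.
Dividing out leaves s^3 + 17s^2 + 113s + 369 = 0.
This factors further as (s^2 + 8s + 41)(s + 9) = 0.

s = -9, -4 ± 5j, -9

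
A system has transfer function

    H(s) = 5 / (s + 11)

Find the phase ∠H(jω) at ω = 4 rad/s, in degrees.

∠H(j4) ≈ -19.98°

At s = j4: numerator = 5, denominator = 11 + j4.
∠H = ∠num − ∠den = 0° − (19.983°) = -19.98°.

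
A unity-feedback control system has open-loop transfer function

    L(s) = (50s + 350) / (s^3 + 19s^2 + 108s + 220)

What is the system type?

The denominator has no factor of s at the origin — no free integrator — so this is a Type 0 system.

Type 0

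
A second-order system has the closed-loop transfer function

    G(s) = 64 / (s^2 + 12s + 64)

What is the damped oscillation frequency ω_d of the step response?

Comparing s^2 + 12s + 64 to s^2 + 2ζωₙs + ωₙ²: ωₙ = 8 rad/s and ζ = 12/(2·8) = 0.75.
ζωₙ = 12/2 = 6, so ω_d = ωₙ√(1−ζ²) = √(ωₙ² − (ζωₙ)²) = √(64 − 6²) = √28 ≈ 5.292 rad/s.

ω_d ≈ 5.292 rad/s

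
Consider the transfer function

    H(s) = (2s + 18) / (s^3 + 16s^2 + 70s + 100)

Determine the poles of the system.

The poles are the roots of the denominator s^3 + 16s^2 + 70s + 100 = 0.
Trying s = -10: the polynomial evaluates to 0, so (s + 10) is a factor.
Dividing out leaves s^2 + 6s + 10 = 0.
The quadratic formula then gives s = -3 ± 1j.

s = -10, -3 + j, -3 - j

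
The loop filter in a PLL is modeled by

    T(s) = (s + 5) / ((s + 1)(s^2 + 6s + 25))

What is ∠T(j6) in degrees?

∠T(j6) ≈ -137.3°

At s = j6: numerator = 5 + j6, denominator = -227 - j30.
∠T = ∠num − ∠den = 50.194° − (-172.47°) = 222.7°, which wraps to -137.3°.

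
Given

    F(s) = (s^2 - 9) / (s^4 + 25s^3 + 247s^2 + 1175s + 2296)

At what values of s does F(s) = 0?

Set the numerator to zero: s^2 - 9 = 0.
Factoring: (s + 3)(s - 3) = 0.

s = -3, 3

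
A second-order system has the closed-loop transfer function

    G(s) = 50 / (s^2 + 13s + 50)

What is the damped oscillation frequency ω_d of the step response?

ω_d ≈ 2.784 rad/s

Comparing s^2 + 13s + 50 to s^2 + 2ζωₙs + ωₙ²: ωₙ = √50 ≈ 7.071 rad/s and ζ = 13/(2·√50) ≈ 0.9192.
ζωₙ = 13/2 = 6.5, so ω_d = ωₙ√(1−ζ²) = √(ωₙ² − (ζωₙ)²) = √(50 − 6.5²) = √7.75 ≈ 2.784 rad/s.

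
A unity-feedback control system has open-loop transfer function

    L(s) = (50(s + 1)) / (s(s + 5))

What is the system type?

The denominator has 1 factor of s at the origin (free integrator), so this is a Type 1 system.

Type 1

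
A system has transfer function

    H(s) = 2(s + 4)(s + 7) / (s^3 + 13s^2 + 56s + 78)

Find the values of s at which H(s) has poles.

s = -5 + j, -5 - j, -3

The poles are the roots of the denominator s^3 + 13s^2 + 56s + 78 = 0.
Trying s = -3: the polynomial evaluates to 0, so (s + 3) is a factor.
Dividing out leaves s^2 + 10s + 26 = 0.
The quadratic formula then gives s = -5 ± 1j.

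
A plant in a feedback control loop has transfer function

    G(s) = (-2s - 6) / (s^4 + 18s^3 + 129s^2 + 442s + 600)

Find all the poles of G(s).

s = -4 ± 3j, -4, -6

The poles are the roots of the denominator s^4 + 18s^3 + 129s^2 + 442s + 600 = 0.
Trying s = -4: the polynomial evaluates to 0, so (s + 4) is a factor.
Dividing out leaves s^3 + 14s^2 + 73s + 150 = 0.
This factors further as (s^2 + 8s + 25)(s + 6) = 0.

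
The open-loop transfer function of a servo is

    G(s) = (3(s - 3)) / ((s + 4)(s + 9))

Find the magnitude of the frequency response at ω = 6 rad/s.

Substitute s = j6: numerator = -9 + j18, denominator = j78.
|G(j6)| = |-9 + j18| / |j78| = 20.125 / 78 ≈ 0.2580.

|G(j6)| ≈ 0.2580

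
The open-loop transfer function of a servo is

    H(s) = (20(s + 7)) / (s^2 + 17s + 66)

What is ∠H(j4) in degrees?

∠H(j4) ≈ -23.93°

At s = j4: numerator = 140 + j80, denominator = 50 + j68.
∠H = ∠num − ∠den = 29.745° − (53.673°) = -23.93°.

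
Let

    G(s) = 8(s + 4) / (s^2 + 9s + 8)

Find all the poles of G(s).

s = -8, -1

The poles are the roots of the denominator s^2 + 9s + 8 = 0.
Factoring: (s + 8)(s + 1) = 0, so s = -8 and s = -1.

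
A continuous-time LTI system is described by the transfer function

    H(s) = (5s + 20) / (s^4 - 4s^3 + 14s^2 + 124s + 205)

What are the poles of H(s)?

s = -2 + j, -2 - j, 4 + 5j, 4 - 5j

The poles are the roots of the denominator s^4 - 4s^3 + 14s^2 + 124s + 205 = 0.
No real roots exist; factor into two real quadratics: (s^2 + 4s + 5)(s^2 - 8s + 41) = 0.
Each quadratic gives a conjugate pair via the quadratic formula.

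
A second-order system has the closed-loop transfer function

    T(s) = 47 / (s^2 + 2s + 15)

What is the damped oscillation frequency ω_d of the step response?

Comparing s^2 + 2s + 15 to s^2 + 2ζωₙs + ωₙ²: ωₙ = √15 ≈ 3.873 rad/s and ζ = 2/(2·√15) ≈ 0.2582.
ζωₙ = 2/2 = 1, so ω_d = ωₙ√(1−ζ²) = √(ωₙ² − (ζωₙ)²) = √(15 − 1²) = √14 ≈ 3.742 rad/s.

ω_d ≈ 3.742 rad/s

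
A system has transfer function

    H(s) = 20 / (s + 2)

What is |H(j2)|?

|H(j2)| ≈ 7.071

Substitute s = j2: numerator = 20, denominator = 2 + j2.
|H(j2)| = |20| / |2 + j2| = 20 / 2.8284 ≈ 7.071.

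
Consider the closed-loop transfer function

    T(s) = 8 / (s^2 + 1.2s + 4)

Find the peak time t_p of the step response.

t_p ≈ 1.647 s

Comparing s^2 + 1.2s + 4 to s^2 + 2ζωₙs + ωₙ²: ωₙ = 2 rad/s and ζ = 1.2/(2·2) = 0.3.
ζωₙ = 1.2/2 = 0.6, so ω_d = ωₙ√(1−ζ²) = √(ωₙ² − (ζωₙ)²) = √(4 − 0.6²) = √3.64 ≈ 1.908 rad/s.
t_p = π/ω_d = π/1.908 ≈ 1.647 s.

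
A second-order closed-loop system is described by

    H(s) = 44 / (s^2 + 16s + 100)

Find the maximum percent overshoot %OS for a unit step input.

%OS ≈ 1.52%

Comparing s^2 + 16s + 100 to s^2 + 2ζωₙs + ωₙ²: ωₙ = 10 rad/s and ζ = 16/(2·10) = 0.8.
%OS = 100·exp(−πζ/√(1−ζ²)) = 100·exp(−π·0.8/√(1−0.8²)) ≈ 1.52%.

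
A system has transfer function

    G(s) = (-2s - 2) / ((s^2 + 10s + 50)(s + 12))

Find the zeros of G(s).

s = -1

Set the numerator to zero: -2s - 2 = 0, i.e. -2·(s + 1) = 0.
So s = -1.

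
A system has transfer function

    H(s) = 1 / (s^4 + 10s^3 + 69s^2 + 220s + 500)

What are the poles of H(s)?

s = -2 ± 4j, -3 ± 4j

The poles are the roots of the denominator s^4 + 10s^3 + 69s^2 + 220s + 500 = 0.
No real roots exist; factor into two real quadratics: (s^2 + 4s + 20)(s^2 + 6s + 25) = 0.
Each quadratic gives a conjugate pair via the quadratic formula.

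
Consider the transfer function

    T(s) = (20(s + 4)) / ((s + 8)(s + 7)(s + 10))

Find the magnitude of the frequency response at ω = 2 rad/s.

|T(j2)| ≈ 0.1461

Substitute s = j2: numerator = 80 + j40, denominator = 460 + j404.
|T(j2)| = |80 + j40| / |460 + j404| = 89.443 / 612.22 ≈ 0.1461.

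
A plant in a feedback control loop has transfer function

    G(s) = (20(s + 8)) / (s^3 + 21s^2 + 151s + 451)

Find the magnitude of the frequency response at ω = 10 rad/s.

|G(j10)| ≈ 0.1484

Substitute s = j10: numerator = 160 + j200, denominator = -1649 + j510.
|G(j10)| = |160 + j200| / |-1649 + j510| = 256.12 / 1726.1 ≈ 0.1484.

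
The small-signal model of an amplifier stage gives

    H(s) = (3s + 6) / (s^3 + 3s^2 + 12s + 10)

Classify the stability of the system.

stable

The denominator s^3 + 3s^2 + 12s + 10 factors as (s + 1)(s^2 + 2s + 10), giving poles at s = -1, -1 ± 3j.
Since all poles lie strictly in the left half-plane, the system is stable.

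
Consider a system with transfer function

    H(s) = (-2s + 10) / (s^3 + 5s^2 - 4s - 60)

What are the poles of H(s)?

The poles are the roots of the denominator s^3 + 5s^2 - 4s - 60 = 0.
Trying s = 3: the polynomial evaluates to 0, so (s - 3) is a factor.
Dividing out leaves s^2 + 8s + 20 = 0.
The quadratic formula then gives s = -4 ± 2j.

s = -4 ± 2j, 3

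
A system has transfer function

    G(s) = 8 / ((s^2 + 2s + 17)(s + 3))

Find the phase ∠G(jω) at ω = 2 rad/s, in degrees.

At s = j2: numerator = 8, denominator = 31 + j38.
∠G = ∠num − ∠den = 0° − (50.793°) = -50.79°.

∠G(j2) ≈ -50.79°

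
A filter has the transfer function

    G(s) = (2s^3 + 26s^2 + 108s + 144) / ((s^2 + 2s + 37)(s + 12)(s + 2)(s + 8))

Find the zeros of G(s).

s = -4, -3, -6

Set the numerator to zero: 2s^3 + 26s^2 + 108s + 144 = 0, i.e. 2·(s^3 + 13s^2 + 54s + 72) = 0.
Factoring: (s + 4)(s + 3)(s + 6) = 0.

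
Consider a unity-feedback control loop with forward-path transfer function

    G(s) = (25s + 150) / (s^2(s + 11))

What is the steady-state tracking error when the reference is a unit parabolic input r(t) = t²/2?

G(s) has 2 poles at the origin.
This is a Type 2 system. Ka = lim_{s→0} s^2·G(s) = 150/11.
e_ss = 1/Ka = 1/(150/11) = 11/150 ≈ 0.07333.

e_ss = 0.07333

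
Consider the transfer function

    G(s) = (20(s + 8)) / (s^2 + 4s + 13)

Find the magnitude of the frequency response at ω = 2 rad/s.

Substitute s = j2: numerator = 160 + j40, denominator = 9 + j8.
|G(j2)| = |160 + j40| / |9 + j8| = 164.92 / 12.042 ≈ 13.70.

|G(j2)| ≈ 13.70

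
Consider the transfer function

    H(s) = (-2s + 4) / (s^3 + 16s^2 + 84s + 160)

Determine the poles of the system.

s = -4 + 2j, -4 - 2j, -8

The poles are the roots of the denominator s^3 + 16s^2 + 84s + 160 = 0.
Trying s = -8: the polynomial evaluates to 0, so (s + 8) is a factor.
Dividing out leaves s^2 + 8s + 20 = 0.
The quadratic formula then gives s = -4 ± 2j.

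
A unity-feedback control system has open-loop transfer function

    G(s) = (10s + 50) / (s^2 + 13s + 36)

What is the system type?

Type 0

The denominator has no factor of s at the origin — no free integrator — so this is a Type 0 system.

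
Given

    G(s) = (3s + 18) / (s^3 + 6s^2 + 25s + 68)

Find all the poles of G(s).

The poles are the roots of the denominator s^3 + 6s^2 + 25s + 68 = 0.
Trying s = -4: the polynomial evaluates to 0, so (s + 4) is a factor.
Dividing out leaves s^2 + 2s + 17 = 0.
The quadratic formula then gives s = -1 ± 4j.

s = -1 + 4j, -1 - 4j, -4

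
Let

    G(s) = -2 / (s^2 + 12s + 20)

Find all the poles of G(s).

The poles are the roots of the denominator s^2 + 12s + 20 = 0.
Factoring: (s + 10)(s + 2) = 0, so s = -10 and s = -2.

s = -10, -2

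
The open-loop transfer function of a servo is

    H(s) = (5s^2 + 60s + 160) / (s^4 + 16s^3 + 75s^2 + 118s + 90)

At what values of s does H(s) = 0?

s = -8, -4

Set the numerator to zero: 5s^2 + 60s + 160 = 0, i.e. 5·(s^2 + 12s + 32) = 0.
Factoring: (s + 8)(s + 4) = 0.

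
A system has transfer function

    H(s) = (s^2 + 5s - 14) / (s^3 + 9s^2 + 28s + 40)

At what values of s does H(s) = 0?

s = 2, -7

Set the numerator to zero: s^2 + 5s - 14 = 0.
Factoring: (s - 2)(s + 7) = 0.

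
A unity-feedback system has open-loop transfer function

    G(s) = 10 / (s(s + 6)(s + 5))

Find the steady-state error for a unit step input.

G(s) has one pole at the origin.
This is a Type 1 system; for a step input the steady-state error is zero.

e_ss = 0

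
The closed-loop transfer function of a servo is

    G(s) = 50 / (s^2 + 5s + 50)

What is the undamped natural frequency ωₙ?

Compare the denominator to the standard form s^2 + 2ζωₙs + ωₙ².
ωₙ² = 50, so ωₙ = √50 ≈ 7.071 rad/s.

ωₙ ≈ 7.071 rad/s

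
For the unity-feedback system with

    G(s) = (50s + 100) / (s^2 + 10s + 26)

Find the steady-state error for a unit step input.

G(s) has no poles at the origin.
This is a Type 0 system. Kp = lim_{s→0} G(s) = 100/26 = 50/13.
e_ss = 1/(1 + Kp) = 1/(1 + 50/13) = 13/63 ≈ 0.2063.

e_ss = 0.2063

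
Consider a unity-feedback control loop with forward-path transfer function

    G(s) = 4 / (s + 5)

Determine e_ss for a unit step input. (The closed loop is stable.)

G(s) has no poles at the origin.
This is a Type 0 system. Kp = lim_{s→0} G(s) = 4/5.
e_ss = 1/(1 + Kp) = 1/(1 + 4/5) = 5/9 ≈ 0.5556.

e_ss = 0.5556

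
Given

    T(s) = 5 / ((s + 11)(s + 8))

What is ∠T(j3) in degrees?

∠T(j3) ≈ -35.81°

At s = j3: numerator = 5, denominator = 79 + j57.
∠T = ∠num − ∠den = 0° − (35.811°) = -35.81°.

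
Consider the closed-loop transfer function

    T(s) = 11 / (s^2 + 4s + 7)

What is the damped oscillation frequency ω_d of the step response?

ω_d ≈ 1.732 rad/s

Comparing s^2 + 4s + 7 to s^2 + 2ζωₙs + ωₙ²: ωₙ = √7 ≈ 2.646 rad/s and ζ = 4/(2·√7) ≈ 0.7559.
ζωₙ = 4/2 = 2, so ω_d = ωₙ√(1−ζ²) = √(ωₙ² − (ζωₙ)²) = √(7 − 2²) = √3 ≈ 1.732 rad/s.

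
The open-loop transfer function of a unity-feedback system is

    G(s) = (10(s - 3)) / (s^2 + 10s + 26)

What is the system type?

Type 0

The denominator has no factor of s at the origin — no free integrator — so this is a Type 0 system.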